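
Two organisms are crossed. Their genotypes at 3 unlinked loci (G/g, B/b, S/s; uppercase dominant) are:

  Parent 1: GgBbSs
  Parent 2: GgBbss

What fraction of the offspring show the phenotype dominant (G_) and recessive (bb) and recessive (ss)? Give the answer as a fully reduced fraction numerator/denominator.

P(G_ bb ss) = 3/32

GgBbSs gametes: GBS×1, GBs×1, GbS×1, Gbs×1, gBS×1, gBs×1, gbS×1, gbs×1
GgBbss gametes: GBs×2, Gbs×2, gBs×2, gbs×2
GgBbSs×GgBbss grid (8·8=64): GGBBSs=2 GGBBss=2 GGBbSs=4 GGBbss=4 GGbbSs=2 GGbbss=2 GgBBSs=4 GgBBss=4 GgBbSs=8 GgBbss=8 GgbbSs=4 Ggbbss=4 ggBBSs=2 ggBBss=2 ggBbSs=4 ggBbss=4 ggbbSs=2 ggbbss=2
G_ bb ss hits 6/64; gcd=2; 6÷2/64÷2 = 3/32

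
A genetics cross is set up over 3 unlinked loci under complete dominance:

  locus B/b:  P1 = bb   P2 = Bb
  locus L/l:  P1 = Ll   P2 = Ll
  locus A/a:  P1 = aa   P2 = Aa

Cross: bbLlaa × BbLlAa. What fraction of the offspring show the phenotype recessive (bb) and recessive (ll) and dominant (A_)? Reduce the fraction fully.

bbLlaa gametes: bLa×4, bla×4
BbLlAa gametes: BLA×1, BLa×1, BlA×1, Bla×1, bLA×1, bLa×1, blA×1, bla×1
bbLlaa×BbLlAa grid (8·8=64): BbLLAa=4 BbLLaa=4 BbLlAa=8 BbLlaa=8 BbllAa=4 Bbllaa=4 bbLLAa=4 bbLLaa=4 bbLlAa=8 bbLlaa=8 bbllAa=4 bbllaa=4
bb ll A_ hits 4/64; gcd=4; 4÷4/64÷4 = 1/16

P(bb ll A_) = 1/16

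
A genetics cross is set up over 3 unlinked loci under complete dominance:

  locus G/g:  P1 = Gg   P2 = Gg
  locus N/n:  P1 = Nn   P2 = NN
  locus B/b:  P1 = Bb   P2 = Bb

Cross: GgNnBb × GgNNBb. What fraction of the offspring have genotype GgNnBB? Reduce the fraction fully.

GgNnBb gametes: GNB×1, GNb×1, GnB×1, Gnb×1, gNB×1, gNb×1, gnB×1, gnb×1
GgNNBb gametes: GNB×2, GNb×2, gNB×2, gNb×2
GgNnBb×GgNNBb grid (8·8=64): GGNNBB=2 GGNNBb=4 GGNNbb=2 GGNnBB=2 GGNnBb=4 GGNnbb=2 GgNNBB=4 GgNNBb=8 GgNNbb=4 GgNnBB=4 GgNnBb=8 GgNnbb=4 ggNNBB=2 ggNNBb=4 ggNNbb=2 ggNnBB=2 ggNnBb=4 ggNnbb=2
GgNnBB hits 4/64; gcd=4; 4÷4/64÷4 = 1/16

P(GgNnBB) = 1/16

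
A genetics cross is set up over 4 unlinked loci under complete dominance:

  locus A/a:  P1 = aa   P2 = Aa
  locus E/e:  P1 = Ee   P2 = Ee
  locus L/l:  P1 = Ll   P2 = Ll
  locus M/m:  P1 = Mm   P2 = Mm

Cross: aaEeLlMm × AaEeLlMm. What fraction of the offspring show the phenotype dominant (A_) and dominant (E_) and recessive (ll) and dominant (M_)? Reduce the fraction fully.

aaEeLlMm gametes: aELM×2, aELm×2, aElM×2, aElm×2, aeLM×2, aeLm×2, aelM×2, aelm×2
AaEeLlMm gametes: AELM×1, AELm×1, AElM×1, AElm×1, AeLM×1, AeLm×1, AelM×1, Aelm×1, aELM×1, aELm×1, aElM×1, aElm×1, aeLM×1, aeLm×1, aelM×1, aelm×1
aaEeLlMm×AaEeLlMm grid (16·16=256): AaEELLMM=2 AaEELLMm=4 AaEELLmm=2 AaEELlMM=4 AaEELlMm=8 AaEELlmm=4 AaEEllMM=2 AaEEllMm=4 AaEEllmm=2 AaEeLLMM=4 AaEeLLMm=8 AaEeLLmm=4 AaEeLlMM=8 AaEeLlMm=16 AaEeLlmm=8 AaEellMM=4 AaEellMm=8 AaEellmm=4 AaeeLLMM=2 AaeeLLMm=4 AaeeLLmm=2 AaeeLlMM=4 AaeeLlMm=8 AaeeLlmm=4 AaeellMM=2 AaeellMm=4 Aaeellmm=2 aaEELLMM=2 aaEELLMm=4 aaEELLmm=2 aaEELlMM=4 aaEELlMm=8 aaEELlmm=4 aaEEllMM=2 aaEEllMm=4 aaEEllmm=2 aaEeLLMM=4 aaEeLLMm=8 aaEeLLmm=4 aaEeLlMM=8 aaEeLlMm=16 aaEeLlmm=8 aaEellMM=4 aaEellMm=8 aaEellmm=4 aaeeLLMM=2 aaeeLLMm=4 aaeeLLmm=2 aaeeLlMM=4 aaeeLlMm=8 aaeeLlmm=4 aaeellMM=2 aaeellMm=4 aaeellmm=2
A_ E_ ll M_ hits 18/256; gcd=2; 18÷2/256÷2 = 9/128

P(A_ E_ ll M_) = 9/128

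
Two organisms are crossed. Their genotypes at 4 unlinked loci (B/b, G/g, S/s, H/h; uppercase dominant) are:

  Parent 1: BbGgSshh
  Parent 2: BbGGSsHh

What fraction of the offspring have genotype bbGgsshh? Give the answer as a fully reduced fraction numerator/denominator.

BbGgSshh gametes: BGSh×2, BGsh×2, BgSh×2, Bgsh×2, bGSh×2, bGsh×2, bgSh×2, bgsh×2
BbGGSsHh gametes: BGSH×2, BGSh×2, BGsH×2, BGsh×2, bGSH×2, bGSh×2, bGsH×2, bGsh×2
BbGgSshh×BbGGSsHh grid (16·16=256): BBGGSSHh=4 BBGGSShh=4 BBGGSsHh=8 BBGGSshh=8 BBGGssHh=4 BBGGsshh=4 BBGgSSHh=4 BBGgSShh=4 BBGgSsHh=8 BBGgSshh=8 BBGgssHh=4 BBGgsshh=4 BbGGSSHh=8 BbGGSShh=8 BbGGSsHh=16 BbGGSshh=16 BbGGssHh=8 BbGGsshh=8 BbGgSSHh=8 BbGgSShh=8 BbGgSsHh=16 BbGgSshh=16 BbGgssHh=8 BbGgsshh=8 bbGGSSHh=4 bbGGSShh=4 bbGGSsHh=8 bbGGSshh=8 bbGGssHh=4 bbGGsshh=4 bbGgSSHh=4 bbGgSShh=4 bbGgSsHh=8 bbGgSshh=8 bbGgssHh=4 bbGgsshh=4
bbGgsshh hits 4/256; gcd=4; 4÷4/256÷4 = 1/64

P(bbGgsshh) = 1/64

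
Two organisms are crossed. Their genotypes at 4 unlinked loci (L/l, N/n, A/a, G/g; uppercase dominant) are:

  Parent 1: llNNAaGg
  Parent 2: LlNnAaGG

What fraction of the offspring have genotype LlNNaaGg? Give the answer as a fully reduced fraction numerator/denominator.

llNNAaGg gametes: lNAG×4, lNAg×4, lNaG×4, lNag×4
LlNnAaGG gametes: LNAG×2, LNaG×2, LnAG×2, LnaG×2, lNAG×2, lNaG×2, lnAG×2, lnaG×2
llNNAaGg×LlNnAaGG grid (16·16=256): LlNNAAGG=8 LlNNAAGg=8 LlNNAaGG=16 LlNNAaGg=16 LlNNaaGG=8 LlNNaaGg=8 LlNnAAGG=8 LlNnAAGg=8 LlNnAaGG=16 LlNnAaGg=16 LlNnaaGG=8 LlNnaaGg=8 llNNAAGG=8 llNNAAGg=8 llNNAaGG=16 llNNAaGg=16 llNNaaGG=8 llNNaaGg=8 llNnAAGG=8 llNnAAGg=8 llNnAaGG=16 llNnAaGg=16 llNnaaGG=8 llNnaaGg=8
LlNNaaGg hits 8/256; gcd=8; 8÷8/256÷8 = 1/32

P(LlNNaaGg) = 1/32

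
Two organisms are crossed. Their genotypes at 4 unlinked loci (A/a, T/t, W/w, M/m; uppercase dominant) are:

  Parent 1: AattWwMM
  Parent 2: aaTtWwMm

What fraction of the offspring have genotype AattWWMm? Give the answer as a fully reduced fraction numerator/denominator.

P(AattWWMm) = 1/32

AattWwMM gametes: AtWM×4, AtwM×4, atWM×4, atwM×4
aaTtWwMm gametes: aTWM×2, aTWm×2, aTwM×2, aTwm×2, atWM×2, atWm×2, atwM×2, atwm×2
AattWwMM×aaTtWwMm grid (16·16=256): AaTtWWMM=8 AaTtWWMm=8 AaTtWwMM=16 AaTtWwMm=16 AaTtwwMM=8 AaTtwwMm=8 AattWWMM=8 AattWWMm=8 AattWwMM=16 AattWwMm=16 AattwwMM=8 AattwwMm=8 aaTtWWMM=8 aaTtWWMm=8 aaTtWwMM=16 aaTtWwMm=16 aaTtwwMM=8 aaTtwwMm=8 aattWWMM=8 aattWWMm=8 aattWwMM=16 aattWwMm=16 aattwwMM=8 aattwwMm=8
AattWWMm hits 8/256; gcd=8; 8÷8/256÷8 = 1/32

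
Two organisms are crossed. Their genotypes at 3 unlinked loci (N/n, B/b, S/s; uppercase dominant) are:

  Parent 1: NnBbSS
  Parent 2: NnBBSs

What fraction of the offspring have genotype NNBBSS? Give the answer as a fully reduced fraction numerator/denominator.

NnBbSS gametes: NBS×2, NbS×2, nBS×2, nbS×2
NnBBSs gametes: NBS×2, NBs×2, nBS×2, nBs×2
NnBbSS×NnBBSs grid (8·8=64): NNBBSS=4 NNBBSs=4 NNBbSS=4 NNBbSs=4 NnBBSS=8 NnBBSs=8 NnBbSS=8 NnBbSs=8 nnBBSS=4 nnBBSs=4 nnBbSS=4 nnBbSs=4
NNBBSS hits 4/64; gcd=4; 4÷4/64÷4 = 1/16

P(NNBBSS) = 1/16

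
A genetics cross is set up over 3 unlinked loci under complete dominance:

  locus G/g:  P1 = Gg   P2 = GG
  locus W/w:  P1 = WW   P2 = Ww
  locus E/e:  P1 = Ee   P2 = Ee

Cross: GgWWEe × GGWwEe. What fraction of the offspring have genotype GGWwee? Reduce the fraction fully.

P(GGWwee) = 1/16

GgWWEe gametes: GWE×2, GWe×2, gWE×2, gWe×2
GGWwEe gametes: GWE×2, GWe×2, GwE×2, Gwe×2
GgWWEe×GGWwEe grid (8·8=64): GGWWEE=4 GGWWEe=8 GGWWee=4 GGWwEE=4 GGWwEe=8 GGWwee=4 GgWWEE=4 GgWWEe=8 GgWWee=4 GgWwEE=4 GgWwEe=8 GgWwee=4
GGWwee hits 4/64; gcd=4; 4÷4/64÷4 = 1/16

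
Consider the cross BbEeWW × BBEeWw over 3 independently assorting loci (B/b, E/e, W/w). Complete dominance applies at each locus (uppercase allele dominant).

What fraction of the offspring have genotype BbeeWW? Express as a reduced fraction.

P(BbeeWW) = 1/16

BbEeWW gametes: BEW×2, BeW×2, bEW×2, beW×2
BBEeWw gametes: BEW×2, BEw×2, BeW×2, Bew×2
BbEeWW×BBEeWw grid (8·8=64): BBEEWW=4 BBEEWw=4 BBEeWW=8 BBEeWw=8 BBeeWW=4 BBeeWw=4 BbEEWW=4 BbEEWw=4 BbEeWW=8 BbEeWw=8 BbeeWW=4 BbeeWw=4
BbeeWW hits 4/64; gcd=4; 4÷4/64÷4 = 1/16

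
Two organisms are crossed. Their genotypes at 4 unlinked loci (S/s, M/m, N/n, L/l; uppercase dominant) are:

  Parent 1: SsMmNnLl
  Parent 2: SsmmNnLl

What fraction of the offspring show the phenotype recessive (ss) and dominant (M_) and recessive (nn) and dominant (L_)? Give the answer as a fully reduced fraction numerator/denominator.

P(ss M_ nn L_) = 3/128

SsMmNnLl gametes: SMNL×1, SMNl×1, SMnL×1, SMnl×1, SmNL×1, SmNl×1, SmnL×1, Smnl×1, sMNL×1, sMNl×1, sMnL×1, sMnl×1, smNL×1, smNl×1, smnL×1, smnl×1
SsmmNnLl gametes: SmNL×2, SmNl×2, SmnL×2, Smnl×2, smNL×2, smNl×2, smnL×2, smnl×2
SsMmNnLl×SsmmNnLl grid (16·16=256): SSMmNNLL=2 SSMmNNLl=4 SSMmNNll=2 SSMmNnLL=4 SSMmNnLl=8 SSMmNnll=4 SSMmnnLL=2 SSMmnnLl=4 SSMmnnll=2 SSmmNNLL=2 SSmmNNLl=4 SSmmNNll=2 SSmmNnLL=4 SSmmNnLl=8 SSmmNnll=4 SSmmnnLL=2 SSmmnnLl=4 SSmmnnll=2 SsMmNNLL=4 SsMmNNLl=8 SsMmNNll=4 SsMmNnLL=8 SsMmNnLl=16 SsMmNnll=8 SsMmnnLL=4 SsMmnnLl=8 SsMmnnll=4 SsmmNNLL=4 SsmmNNLl=8 SsmmNNll=4 SsmmNnLL=8 SsmmNnLl=16 SsmmNnll=8 SsmmnnLL=4 SsmmnnLl=8 Ssmmnnll=4 ssMmNNLL=2 ssMmNNLl=4 ssMmNNll=2 ssMmNnLL=4 ssMmNnLl=8 ssMmNnll=4 ssMmnnLL=2 ssMmnnLl=4 ssMmnnll=2 ssmmNNLL=2 ssmmNNLl=4 ssmmNNll=2 ssmmNnLL=4 ssmmNnLl=8 ssmmNnll=4 ssmmnnLL=2 ssmmnnLl=4 ssmmnnll=2
ss M_ nn L_ hits 6/256; gcd=2; 6÷2/256÷2 = 3/128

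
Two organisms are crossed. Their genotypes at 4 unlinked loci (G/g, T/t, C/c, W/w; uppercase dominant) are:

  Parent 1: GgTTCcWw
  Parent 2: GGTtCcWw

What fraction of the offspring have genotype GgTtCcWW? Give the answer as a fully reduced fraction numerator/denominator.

P(GgTtCcWW) = 1/32

GgTTCcWw gametes: GTCW×2, GTCw×2, GTcW×2, GTcw×2, gTCW×2, gTCw×2, gTcW×2, gTcw×2
GGTtCcWw gametes: GTCW×2, GTCw×2, GTcW×2, GTcw×2, GtCW×2, GtCw×2, GtcW×2, Gtcw×2
GgTTCcWw×GGTtCcWw grid (16·16=256): GGTTCCWW=4 GGTTCCWw=8 GGTTCCww=4 GGTTCcWW=8 GGTTCcWw=16 GGTTCcww=8 GGTTccWW=4 GGTTccWw=8 GGTTccww=4 GGTtCCWW=4 GGTtCCWw=8 GGTtCCww=4 GGTtCcWW=8 GGTtCcWw=16 GGTtCcww=8 GGTtccWW=4 GGTtccWw=8 GGTtccww=4 GgTTCCWW=4 GgTTCCWw=8 GgTTCCww=4 GgTTCcWW=8 GgTTCcWw=16 GgTTCcww=8 GgTTccWW=4 GgTTccWw=8 GgTTccww=4 GgTtCCWW=4 GgTtCCWw=8 GgTtCCww=4 GgTtCcWW=8 GgTtCcWw=16 GgTtCcww=8 GgTtccWW=4 GgTtccWw=8 GgTtccww=4
GgTtCcWW hits 8/256; gcd=8; 8÷8/256÷8 = 1/32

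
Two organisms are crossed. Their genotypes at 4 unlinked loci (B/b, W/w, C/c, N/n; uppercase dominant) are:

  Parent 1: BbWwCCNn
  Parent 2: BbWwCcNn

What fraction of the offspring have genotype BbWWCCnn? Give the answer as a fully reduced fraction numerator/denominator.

BbWwCCNn gametes: BWCN×2, BWCn×2, BwCN×2, BwCn×2, bWCN×2, bWCn×2, bwCN×2, bwCn×2
BbWwCcNn gametes: BWCN×1, BWCn×1, BWcN×1, BWcn×1, BwCN×1, BwCn×1, BwcN×1, Bwcn×1, bWCN×1, bWCn×1, bWcN×1, bWcn×1, bwCN×1, bwCn×1, bwcN×1, bwcn×1
BbWwCCNn×BbWwCcNn grid (16·16=256): BBWWCCNN=2 BBWWCCNn=4 BBWWCCnn=2 BBWWCcNN=2 BBWWCcNn=4 BBWWCcnn=2 BBWwCCNN=4 BBWwCCNn=8 BBWwCCnn=4 BBWwCcNN=4 BBWwCcNn=8 BBWwCcnn=4 BBwwCCNN=2 BBwwCCNn=4 BBwwCCnn=2 BBwwCcNN=2 BBwwCcNn=4 BBwwCcnn=2 BbWWCCNN=4 BbWWCCNn=8 BbWWCCnn=4 BbWWCcNN=4 BbWWCcNn=8 BbWWCcnn=4 BbWwCCNN=8 BbWwCCNn=16 BbWwCCnn=8 BbWwCcNN=8 BbWwCcNn=16 BbWwCcnn=8 BbwwCCNN=4 BbwwCCNn=8 BbwwCCnn=4 BbwwCcNN=4 BbwwCcNn=8 BbwwCcnn=4 bbWWCCNN=2 bbWWCCNn=4 bbWWCCnn=2 bbWWCcNN=2 bbWWCcNn=4 bbWWCcnn=2 bbWwCCNN=4 bbWwCCNn=8 bbWwCCnn=4 bbWwCcNN=4 bbWwCcNn=8 bbWwCcnn=4 bbwwCCNN=2 bbwwCCNn=4 bbwwCCnn=2 bbwwCcNN=2 bbwwCcNn=4 bbwwCcnn=2
BbWWCCnn hits 4/256; gcd=4; 4÷4/256÷4 = 1/64

P(BbWWCCnn) = 1/64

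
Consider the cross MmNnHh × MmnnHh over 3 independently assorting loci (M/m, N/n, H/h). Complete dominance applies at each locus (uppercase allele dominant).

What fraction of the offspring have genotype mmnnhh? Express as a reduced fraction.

MmNnHh gametes: MNH×1, MNh×1, MnH×1, Mnh×1, mNH×1, mNh×1, mnH×1, mnh×1
MmnnHh gametes: MnH×2, Mnh×2, mnH×2, mnh×2
MmNnHh×MmnnHh grid (8·8=64): MMNnHH=2 MMNnHh=4 MMNnhh=2 MMnnHH=2 MMnnHh=4 MMnnhh=2 MmNnHH=4 MmNnHh=8 MmNnhh=4 MmnnHH=4 MmnnHh=8 Mmnnhh=4 mmNnHH=2 mmNnHh=4 mmNnhh=2 mmnnHH=2 mmnnHh=4 mmnnhh=2
mmnnhh hits 2/64; gcd=2; 2÷2/64÷2 = 1/32

P(mmnnhh) = 1/32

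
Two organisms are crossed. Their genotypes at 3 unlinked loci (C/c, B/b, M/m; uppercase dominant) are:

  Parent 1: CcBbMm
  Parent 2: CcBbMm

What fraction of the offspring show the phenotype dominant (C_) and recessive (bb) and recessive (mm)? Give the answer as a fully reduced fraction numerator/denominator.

P(C_ bb mm) = 3/64

CcBbMm gametes: CBM×1, CBm×1, CbM×1, Cbm×1, cBM×1, cBm×1, cbM×1, cbm×1
CcBbMm gametes: CBM×1, CBm×1, CbM×1, Cbm×1, cBM×1, cBm×1, cbM×1, cbm×1
CcBbMm×CcBbMm grid (8·8=64): CCBBMM=1 CCBBMm=2 CCBBmm=1 CCBbMM=2 CCBbMm=4 CCBbmm=2 CCbbMM=1 CCbbMm=2 CCbbmm=1 CcBBMM=2 CcBBMm=4 CcBBmm=2 CcBbMM=4 CcBbMm=8 CcBbmm=4 CcbbMM=2 CcbbMm=4 Ccbbmm=2 ccBBMM=1 ccBBMm=2 ccBBmm=1 ccBbMM=2 ccBbMm=4 ccBbmm=2 ccbbMM=1 ccbbMm=2 ccbbmm=1
C_ bb mm hits 3/64; gcd=1; 3÷1/64÷1 = 3/64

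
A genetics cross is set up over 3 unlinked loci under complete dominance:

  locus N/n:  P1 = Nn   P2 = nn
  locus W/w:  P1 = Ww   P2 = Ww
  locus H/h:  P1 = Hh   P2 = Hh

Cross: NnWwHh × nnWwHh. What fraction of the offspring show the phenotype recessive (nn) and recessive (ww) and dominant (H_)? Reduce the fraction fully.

NnWwHh gametes: NWH×1, NWh×1, NwH×1, Nwh×1, nWH×1, nWh×1, nwH×1, nwh×1
nnWwHh gametes: nWH×2, nWh×2, nwH×2, nwh×2
NnWwHh×nnWwHh grid (8·8=64): NnWWHH=2 NnWWHh=4 NnWWhh=2 NnWwHH=4 NnWwHh=8 NnWwhh=4 NnwwHH=2 NnwwHh=4 Nnwwhh=2 nnWWHH=2 nnWWHh=4 nnWWhh=2 nnWwHH=4 nnWwHh=8 nnWwhh=4 nnwwHH=2 nnwwHh=4 nnwwhh=2
nn ww H_ hits 6/64; gcd=2; 6÷2/64÷2 = 3/32

P(nn ww H_) = 3/32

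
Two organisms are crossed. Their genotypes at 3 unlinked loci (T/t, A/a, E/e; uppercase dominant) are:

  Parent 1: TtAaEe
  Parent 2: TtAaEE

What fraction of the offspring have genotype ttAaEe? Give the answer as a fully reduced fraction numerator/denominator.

TtAaEe gametes: TAE×1, TAe×1, TaE×1, Tae×1, tAE×1, tAe×1, taE×1, tae×1
TtAaEE gametes: TAE×2, TaE×2, tAE×2, taE×2
TtAaEe×TtAaEE grid (8·8=64): TTAAEE=2 TTAAEe=2 TTAaEE=4 TTAaEe=4 TTaaEE=2 TTaaEe=2 TtAAEE=4 TtAAEe=4 TtAaEE=8 TtAaEe=8 TtaaEE=4 TtaaEe=4 ttAAEE=2 ttAAEe=2 ttAaEE=4 ttAaEe=4 ttaaEE=2 ttaaEe=2
ttAaEe hits 4/64; gcd=4; 4÷4/64÷4 = 1/16

P(ttAaEe) = 1/16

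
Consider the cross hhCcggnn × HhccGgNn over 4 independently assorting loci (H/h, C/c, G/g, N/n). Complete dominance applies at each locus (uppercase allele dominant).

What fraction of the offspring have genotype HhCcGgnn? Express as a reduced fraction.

P(HhCcGgnn) = 1/16

hhCcggnn gametes: hCgn×8, hcgn×8
HhccGgNn gametes: HcGN×2, HcGn×2, HcgN×2, Hcgn×2, hcGN×2, hcGn×2, hcgN×2, hcgn×2
hhCcggnn×HhccGgNn grid (16·16=256): HhCcGgNn=16 HhCcGgnn=16 HhCcggNn=16 HhCcggnn=16 HhccGgNn=16 HhccGgnn=16 HhccggNn=16 Hhccggnn=16 hhCcGgNn=16 hhCcGgnn=16 hhCcggNn=16 hhCcggnn=16 hhccGgNn=16 hhccGgnn=16 hhccggNn=16 hhccggnn=16
HhCcGgnn hits 16/256; gcd=16; 16÷16/256÷16 = 1/16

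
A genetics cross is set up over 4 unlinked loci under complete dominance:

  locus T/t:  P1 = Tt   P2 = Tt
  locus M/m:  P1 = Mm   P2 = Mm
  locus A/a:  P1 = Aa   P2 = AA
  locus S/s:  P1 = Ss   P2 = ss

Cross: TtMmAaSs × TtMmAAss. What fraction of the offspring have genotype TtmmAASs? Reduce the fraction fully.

TtMmAaSs gametes: TMAS×1, TMAs×1, TMaS×1, TMas×1, TmAS×1, TmAs×1, TmaS×1, Tmas×1, tMAS×1, tMAs×1, tMaS×1, tMas×1, tmAS×1, tmAs×1, tmaS×1, tmas×1
TtMmAAss gametes: TMAs×4, TmAs×4, tMAs×4, tmAs×4
TtMmAaSs×TtMmAAss grid (16·16=256): TTMMAASs=4 TTMMAAss=4 TTMMAaSs=4 TTMMAass=4 TTMmAASs=8 TTMmAAss=8 TTMmAaSs=8 TTMmAass=8 TTmmAASs=4 TTmmAAss=4 TTmmAaSs=4 TTmmAass=4 TtMMAASs=8 TtMMAAss=8 TtMMAaSs=8 TtMMAass=8 TtMmAASs=16 TtMmAAss=16 TtMmAaSs=16 TtMmAass=16 TtmmAASs=8 TtmmAAss=8 TtmmAaSs=8 TtmmAass=8 ttMMAASs=4 ttMMAAss=4 ttMMAaSs=4 ttMMAass=4 ttMmAASs=8 ttMmAAss=8 ttMmAaSs=8 ttMmAass=8 ttmmAASs=4 ttmmAAss=4 ttmmAaSs=4 ttmmAass=4
TtmmAASs hits 8/256; gcd=8; 8÷8/256÷8 = 1/32

P(TtmmAASs) = 1/32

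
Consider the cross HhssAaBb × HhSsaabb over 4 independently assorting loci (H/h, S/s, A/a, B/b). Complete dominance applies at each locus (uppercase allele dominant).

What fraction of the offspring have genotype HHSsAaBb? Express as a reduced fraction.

HhssAaBb gametes: HsAB×2, HsAb×2, HsaB×2, Hsab×2, hsAB×2, hsAb×2, hsaB×2, hsab×2
HhSsaabb gametes: HSab×4, Hsab×4, hSab×4, hsab×4
HhssAaBb×HhSsaabb grid (16·16=256): HHSsAaBb=8 HHSsAabb=8 HHSsaaBb=8 HHSsaabb=8 HHssAaBb=8 HHssAabb=8 HHssaaBb=8 HHssaabb=8 HhSsAaBb=16 HhSsAabb=16 HhSsaaBb=16 HhSsaabb=16 HhssAaBb=16 HhssAabb=16 HhssaaBb=16 Hhssaabb=16 hhSsAaBb=8 hhSsAabb=8 hhSsaaBb=8 hhSsaabb=8 hhssAaBb=8 hhssAabb=8 hhssaaBb=8 hhssaabb=8
HHSsAaBb hits 8/256; gcd=8; 8÷8/256÷8 = 1/32

P(HHSsAaBb) = 1/32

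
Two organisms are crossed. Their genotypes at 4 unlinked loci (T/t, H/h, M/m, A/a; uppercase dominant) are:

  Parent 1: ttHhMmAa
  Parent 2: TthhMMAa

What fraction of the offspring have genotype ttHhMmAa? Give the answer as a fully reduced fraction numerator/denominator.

ttHhMmAa gametes: tHMA×2, tHMa×2, tHmA×2, tHma×2, thMA×2, thMa×2, thmA×2, thma×2
TthhMMAa gametes: ThMA×4, ThMa×4, thMA×4, thMa×4
ttHhMmAa×TthhMMAa grid (16·16=256): TtHhMMAA=8 TtHhMMAa=16 TtHhMMaa=8 TtHhMmAA=8 TtHhMmAa=16 TtHhMmaa=8 TthhMMAA=8 TthhMMAa=16 TthhMMaa=8 TthhMmAA=8 TthhMmAa=16 TthhMmaa=8 ttHhMMAA=8 ttHhMMAa=16 ttHhMMaa=8 ttHhMmAA=8 ttHhMmAa=16 ttHhMmaa=8 tthhMMAA=8 tthhMMAa=16 tthhMMaa=8 tthhMmAA=8 tthhMmAa=16 tthhMmaa=8
ttHhMmAa hits 16/256; gcd=16; 16÷16/256÷16 = 1/16

P(ttHhMmAa) = 1/16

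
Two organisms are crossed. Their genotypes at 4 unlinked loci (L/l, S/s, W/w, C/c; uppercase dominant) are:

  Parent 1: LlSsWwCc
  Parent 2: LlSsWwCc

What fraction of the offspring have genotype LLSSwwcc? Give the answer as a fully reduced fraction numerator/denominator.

P(LLSSwwcc) = 1/256

LlSsWwCc gametes: LSWC×1, LSWc×1, LSwC×1, LSwc×1, LsWC×1, LsWc×1, LswC×1, Lswc×1, lSWC×1, lSWc×1, lSwC×1, lSwc×1, lsWC×1, lsWc×1, lswC×1, lswc×1
LlSsWwCc gametes: LSWC×1, LSWc×1, LSwC×1, LSwc×1, LsWC×1, LsWc×1, LswC×1, Lswc×1, lSWC×1, lSWc×1, lSwC×1, lSwc×1, lsWC×1, lsWc×1, lswC×1, lswc×1
LlSsWwCc×LlSsWwCc grid (16·16=256): LLSSWWCC=1 LLSSWWCc=2 LLSSWWcc=1 LLSSWwCC=2 LLSSWwCc=4 LLSSWwcc=2 LLSSwwCC=1 LLSSwwCc=2 LLSSwwcc=1 LLSsWWCC=2 LLSsWWCc=4 LLSsWWcc=2 LLSsWwCC=4 LLSsWwCc=8 LLSsWwcc=4 LLSswwCC=2 LLSswwCc=4 LLSswwcc=2 LLssWWCC=1 LLssWWCc=2 LLssWWcc=1 LLssWwCC=2 LLssWwCc=4 LLssWwcc=2 LLsswwCC=1 LLsswwCc=2 LLsswwcc=1 LlSSWWCC=2 LlSSWWCc=4 LlSSWWcc=2 LlSSWwCC=4 LlSSWwCc=8 LlSSWwcc=4 LlSSwwCC=2 LlSSwwCc=4 LlSSwwcc=2 LlSsWWCC=4 LlSsWWCc=8 LlSsWWcc=4 LlSsWwCC=8 LlSsWwCc=16 LlSsWwcc=8 LlSswwCC=4 LlSswwCc=8 LlSswwcc=4 LlssWWCC=2 LlssWWCc=4 LlssWWcc=2 LlssWwCC=4 LlssWwCc=8 LlssWwcc=4 LlsswwCC=2 LlsswwCc=4 Llsswwcc=2 llSSWWCC=1 llSSWWCc=2 llSSWWcc=1 llSSWwCC=2 llSSWwCc=4 llSSWwcc=2 llSSwwCC=1 llSSwwCc=2 llSSwwcc=1 llSsWWCC=2 llSsWWCc=4 llSsWWcc=2 llSsWwCC=4 llSsWwCc=8 llSsWwcc=4 llSswwCC=2 llSswwCc=4 llSswwcc=2 llssWWCC=1 llssWWCc=2 llssWWcc=1 llssWwCC=2 llssWwCc=4 llssWwcc=2 llsswwCC=1 llsswwCc=2 llsswwcc=1
LLSSwwcc hits 1/256; gcd=1; 1÷1/256÷1 = 1/256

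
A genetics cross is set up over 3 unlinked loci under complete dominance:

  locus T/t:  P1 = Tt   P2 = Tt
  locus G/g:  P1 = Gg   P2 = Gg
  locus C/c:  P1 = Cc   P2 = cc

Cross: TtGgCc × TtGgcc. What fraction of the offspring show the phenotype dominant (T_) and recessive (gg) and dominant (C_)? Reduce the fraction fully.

P(T_ gg C_) = 3/32

TtGgCc gametes: TGC×1, TGc×1, TgC×1, Tgc×1, tGC×1, tGc×1, tgC×1, tgc×1
TtGgcc gametes: TGc×2, Tgc×2, tGc×2, tgc×2
TtGgCc×TtGgcc grid (8·8=64): TTGGCc=2 TTGGcc=2 TTGgCc=4 TTGgcc=4 TTggCc=2 TTggcc=2 TtGGCc=4 TtGGcc=4 TtGgCc=8 TtGgcc=8 TtggCc=4 Ttggcc=4 ttGGCc=2 ttGGcc=2 ttGgCc=4 ttGgcc=4 ttggCc=2 ttggcc=2
T_ gg C_ hits 6/64; gcd=2; 6÷2/64÷2 = 3/32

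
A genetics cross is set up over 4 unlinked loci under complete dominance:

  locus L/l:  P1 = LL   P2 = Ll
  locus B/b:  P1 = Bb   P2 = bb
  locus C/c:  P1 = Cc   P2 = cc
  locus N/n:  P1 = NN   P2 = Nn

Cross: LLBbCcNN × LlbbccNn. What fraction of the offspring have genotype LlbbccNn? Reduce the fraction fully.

LLBbCcNN gametes: LBCN×4, LBcN×4, LbCN×4, LbcN×4
LlbbccNn gametes: LbcN×4, Lbcn×4, lbcN×4, lbcn×4
LLBbCcNN×LlbbccNn grid (16·16=256): LLBbCcNN=16 LLBbCcNn=16 LLBbccNN=16 LLBbccNn=16 LLbbCcNN=16 LLbbCcNn=16 LLbbccNN=16 LLbbccNn=16 LlBbCcNN=16 LlBbCcNn=16 LlBbccNN=16 LlBbccNn=16 LlbbCcNN=16 LlbbCcNn=16 LlbbccNN=16 LlbbccNn=16
LlbbccNn hits 16/256; gcd=16; 16÷16/256÷16 = 1/16

P(LlbbccNn) = 1/16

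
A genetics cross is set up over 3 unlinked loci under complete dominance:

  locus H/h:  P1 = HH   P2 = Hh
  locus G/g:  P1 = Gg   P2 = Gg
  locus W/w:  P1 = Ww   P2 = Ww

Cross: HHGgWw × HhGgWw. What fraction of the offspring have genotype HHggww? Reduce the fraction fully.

P(HHggww) = 1/32

HHGgWw gametes: HGW×2, HGw×2, HgW×2, Hgw×2
HhGgWw gametes: HGW×1, HGw×1, HgW×1, Hgw×1, hGW×1, hGw×1, hgW×1, hgw×1
HHGgWw×HhGgWw grid (8·8=64): HHGGWW=2 HHGGWw=4 HHGGww=2 HHGgWW=4 HHGgWw=8 HHGgww=4 HHggWW=2 HHggWw=4 HHggww=2 HhGGWW=2 HhGGWw=4 HhGGww=2 HhGgWW=4 HhGgWw=8 HhGgww=4 HhggWW=2 HhggWw=4 Hhggww=2
HHggww hits 2/64; gcd=2; 2÷2/64÷2 = 1/32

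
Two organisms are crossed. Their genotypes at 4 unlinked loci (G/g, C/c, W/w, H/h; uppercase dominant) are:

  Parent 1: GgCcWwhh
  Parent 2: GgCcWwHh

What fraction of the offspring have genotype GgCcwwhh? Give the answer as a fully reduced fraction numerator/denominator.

P(GgCcwwhh) = 1/32

GgCcWwhh gametes: GCWh×2, GCwh×2, GcWh×2, Gcwh×2, gCWh×2, gCwh×2, gcWh×2, gcwh×2
GgCcWwHh gametes: GCWH×1, GCWh×1, GCwH×1, GCwh×1, GcWH×1, GcWh×1, GcwH×1, Gcwh×1, gCWH×1, gCWh×1, gCwH×1, gCwh×1, gcWH×1, gcWh×1, gcwH×1, gcwh×1
GgCcWwhh×GgCcWwHh grid (16·16=256): GGCCWWHh=2 GGCCWWhh=2 GGCCWwHh=4 GGCCWwhh=4 GGCCwwHh=2 GGCCwwhh=2 GGCcWWHh=4 GGCcWWhh=4 GGCcWwHh=8 GGCcWwhh=8 GGCcwwHh=4 GGCcwwhh=4 GGccWWHh=2 GGccWWhh=2 GGccWwHh=4 GGccWwhh=4 GGccwwHh=2 GGccwwhh=2 GgCCWWHh=4 GgCCWWhh=4 GgCCWwHh=8 GgCCWwhh=8 GgCCwwHh=4 GgCCwwhh=4 GgCcWWHh=8 GgCcWWhh=8 GgCcWwHh=16 GgCcWwhh=16 GgCcwwHh=8 GgCcwwhh=8 GgccWWHh=4 GgccWWhh=4 GgccWwHh=8 GgccWwhh=8 GgccwwHh=4 Ggccwwhh=4 ggCCWWHh=2 ggCCWWhh=2 ggCCWwHh=4 ggCCWwhh=4 ggCCwwHh=2 ggCCwwhh=2 ggCcWWHh=4 ggCcWWhh=4 ggCcWwHh=8 ggCcWwhh=8 ggCcwwHh=4 ggCcwwhh=4 ggccWWHh=2 ggccWWhh=2 ggccWwHh=4 ggccWwhh=4 ggccwwHh=2 ggccwwhh=2
GgCcwwhh hits 8/256; gcd=8; 8÷8/256÷8 = 1/32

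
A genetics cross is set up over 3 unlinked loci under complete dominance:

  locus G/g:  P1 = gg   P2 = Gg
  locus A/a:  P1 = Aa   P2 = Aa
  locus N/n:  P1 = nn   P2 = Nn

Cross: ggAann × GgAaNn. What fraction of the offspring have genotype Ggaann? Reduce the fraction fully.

ggAann gametes: gAn×4, gan×4
GgAaNn gametes: GAN×1, GAn×1, GaN×1, Gan×1, gAN×1, gAn×1, gaN×1, gan×1
ggAann×GgAaNn grid (8·8=64): GgAANn=4 GgAAnn=4 GgAaNn=8 GgAann=8 GgaaNn=4 Ggaann=4 ggAANn=4 ggAAnn=4 ggAaNn=8 ggAann=8 ggaaNn=4 ggaann=4
Ggaann hits 4/64; gcd=4; 4÷4/64÷4 = 1/16

P(Ggaann) = 1/16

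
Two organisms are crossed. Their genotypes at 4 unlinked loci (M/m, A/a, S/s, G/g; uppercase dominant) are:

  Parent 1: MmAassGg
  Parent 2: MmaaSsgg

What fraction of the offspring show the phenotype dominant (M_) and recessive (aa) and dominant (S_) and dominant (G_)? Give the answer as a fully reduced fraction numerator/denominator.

MmAassGg gametes: MAsG×2, MAsg×2, MasG×2, Masg×2, mAsG×2, mAsg×2, masG×2, masg×2
MmaaSsgg gametes: MaSg×4, Masg×4, maSg×4, masg×4
MmAassGg×MmaaSsgg grid (16·16=256): MMAaSsGg=8 MMAaSsgg=8 MMAassGg=8 MMAassgg=8 MMaaSsGg=8 MMaaSsgg=8 MMaassGg=8 MMaassgg=8 MmAaSsGg=16 MmAaSsgg=16 MmAassGg=16 MmAassgg=16 MmaaSsGg=16 MmaaSsgg=16 MmaassGg=16 Mmaassgg=16 mmAaSsGg=8 mmAaSsgg=8 mmAassGg=8 mmAassgg=8 mmaaSsGg=8 mmaaSsgg=8 mmaassGg=8 mmaassgg=8
M_ aa S_ G_ hits 24/256; gcd=8; 24÷8/256÷8 = 3/32

P(M_ aa S_ G_) = 3/32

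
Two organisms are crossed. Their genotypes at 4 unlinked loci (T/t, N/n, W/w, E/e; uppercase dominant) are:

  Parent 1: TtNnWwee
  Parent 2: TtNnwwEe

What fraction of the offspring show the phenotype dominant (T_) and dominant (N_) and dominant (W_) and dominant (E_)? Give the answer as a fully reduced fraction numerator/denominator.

TtNnWwee gametes: TNWe×2, TNwe×2, TnWe×2, Tnwe×2, tNWe×2, tNwe×2, tnWe×2, tnwe×2
TtNnwwEe gametes: TNwE×2, TNwe×2, TnwE×2, Tnwe×2, tNwE×2, tNwe×2, tnwE×2, tnwe×2
TtNnWwee×TtNnwwEe grid (16·16=256): TTNNWwEe=4 TTNNWwee=4 TTNNwwEe=4 TTNNwwee=4 TTNnWwEe=8 TTNnWwee=8 TTNnwwEe=8 TTNnwwee=8 TTnnWwEe=4 TTnnWwee=4 TTnnwwEe=4 TTnnwwee=4 TtNNWwEe=8 TtNNWwee=8 TtNNwwEe=8 TtNNwwee=8 TtNnWwEe=16 TtNnWwee=16 TtNnwwEe=16 TtNnwwee=16 TtnnWwEe=8 TtnnWwee=8 TtnnwwEe=8 Ttnnwwee=8 ttNNWwEe=4 ttNNWwee=4 ttNNwwEe=4 ttNNwwee=4 ttNnWwEe=8 ttNnWwee=8 ttNnwwEe=8 ttNnwwee=8 ttnnWwEe=4 ttnnWwee=4 ttnnwwEe=4 ttnnwwee=4
T_ N_ W_ E_ hits 36/256; gcd=4; 36÷4/256÷4 = 9/64

P(T_ N_ W_ E_) = 9/64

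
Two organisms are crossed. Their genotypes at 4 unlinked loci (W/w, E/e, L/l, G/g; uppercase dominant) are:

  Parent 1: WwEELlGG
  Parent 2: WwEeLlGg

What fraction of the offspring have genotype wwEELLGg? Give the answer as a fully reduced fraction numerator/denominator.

P(wwEELLGg) = 1/64

WwEELlGG gametes: WELG×4, WElG×4, wELG×4, wElG×4
WwEeLlGg gametes: WELG×1, WELg×1, WElG×1, WElg×1, WeLG×1, WeLg×1, WelG×1, Welg×1, wELG×1, wELg×1, wElG×1, wElg×1, weLG×1, weLg×1, welG×1, welg×1
WwEELlGG×WwEeLlGg grid (16·16=256): WWEELLGG=4 WWEELLGg=4 WWEELlGG=8 WWEELlGg=8 WWEEllGG=4 WWEEllGg=4 WWEeLLGG=4 WWEeLLGg=4 WWEeLlGG=8 WWEeLlGg=8 WWEellGG=4 WWEellGg=4 WwEELLGG=8 WwEELLGg=8 WwEELlGG=16 WwEELlGg=16 WwEEllGG=8 WwEEllGg=8 WwEeLLGG=8 WwEeLLGg=8 WwEeLlGG=16 WwEeLlGg=16 WwEellGG=8 WwEellGg=8 wwEELLGG=4 wwEELLGg=4 wwEELlGG=8 wwEELlGg=8 wwEEllGG=4 wwEEllGg=4 wwEeLLGG=4 wwEeLLGg=4 wwEeLlGG=8 wwEeLlGg=8 wwEellGG=4 wwEellGg=4
wwEELLGg hits 4/256; gcd=4; 4÷4/256÷4 = 1/64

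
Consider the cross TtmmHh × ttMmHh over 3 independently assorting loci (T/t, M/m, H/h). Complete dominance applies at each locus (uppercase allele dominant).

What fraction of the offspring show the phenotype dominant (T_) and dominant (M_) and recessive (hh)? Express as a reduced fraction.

TtmmHh gametes: TmH×2, Tmh×2, tmH×2, tmh×2
ttMmHh gametes: tMH×2, tMh×2, tmH×2, tmh×2
TtmmHh×ttMmHh grid (8·8=64): TtMmHH=4 TtMmHh=8 TtMmhh=4 TtmmHH=4 TtmmHh=8 Ttmmhh=4 ttMmHH=4 ttMmHh=8 ttMmhh=4 ttmmHH=4 ttmmHh=8 ttmmhh=4
T_ M_ hh hits 4/64; gcd=4; 4÷4/64÷4 = 1/16

P(T_ M_ hh) = 1/16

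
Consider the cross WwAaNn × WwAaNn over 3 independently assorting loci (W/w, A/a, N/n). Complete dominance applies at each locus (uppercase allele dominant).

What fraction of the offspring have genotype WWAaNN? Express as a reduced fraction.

WwAaNn gametes: WAN×1, WAn×1, WaN×1, Wan×1, wAN×1, wAn×1, waN×1, wan×1
WwAaNn gametes: WAN×1, WAn×1, WaN×1, Wan×1, wAN×1, wAn×1, waN×1, wan×1
WwAaNn×WwAaNn grid (8·8=64): WWAANN=1 WWAANn=2 WWAAnn=1 WWAaNN=2 WWAaNn=4 WWAann=2 WWaaNN=1 WWaaNn=2 WWaann=1 WwAANN=2 WwAANn=4 WwAAnn=2 WwAaNN=4 WwAaNn=8 WwAann=4 WwaaNN=2 WwaaNn=4 Wwaann=2 wwAANN=1 wwAANn=2 wwAAnn=1 wwAaNN=2 wwAaNn=4 wwAann=2 wwaaNN=1 wwaaNn=2 wwaann=1
WWAaNN hits 2/64; gcd=2; 2÷2/64÷2 = 1/32

P(WWAaNN) = 1/32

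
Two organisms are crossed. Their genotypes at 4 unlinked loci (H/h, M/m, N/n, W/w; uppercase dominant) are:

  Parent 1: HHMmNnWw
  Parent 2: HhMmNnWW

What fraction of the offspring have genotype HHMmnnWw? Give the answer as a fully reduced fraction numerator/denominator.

P(HHMmnnWw) = 1/32

HHMmNnWw gametes: HMNW×2, HMNw×2, HMnW×2, HMnw×2, HmNW×2, HmNw×2, HmnW×2, Hmnw×2
HhMmNnWW gametes: HMNW×2, HMnW×2, HmNW×2, HmnW×2, hMNW×2, hMnW×2, hmNW×2, hmnW×2
HHMmNnWw×HhMmNnWW grid (16·16=256): HHMMNNWW=4 HHMMNNWw=4 HHMMNnWW=8 HHMMNnWw=8 HHMMnnWW=4 HHMMnnWw=4 HHMmNNWW=8 HHMmNNWw=8 HHMmNnWW=16 HHMmNnWw=16 HHMmnnWW=8 HHMmnnWw=8 HHmmNNWW=4 HHmmNNWw=4 HHmmNnWW=8 HHmmNnWw=8 HHmmnnWW=4 HHmmnnWw=4 HhMMNNWW=4 HhMMNNWw=4 HhMMNnWW=8 HhMMNnWw=8 HhMMnnWW=4 HhMMnnWw=4 HhMmNNWW=8 HhMmNNWw=8 HhMmNnWW=16 HhMmNnWw=16 HhMmnnWW=8 HhMmnnWw=8 HhmmNNWW=4 HhmmNNWw=4 HhmmNnWW=8 HhmmNnWw=8 HhmmnnWW=4 HhmmnnWw=4
HHMmnnWw hits 8/256; gcd=8; 8÷8/256÷8 = 1/32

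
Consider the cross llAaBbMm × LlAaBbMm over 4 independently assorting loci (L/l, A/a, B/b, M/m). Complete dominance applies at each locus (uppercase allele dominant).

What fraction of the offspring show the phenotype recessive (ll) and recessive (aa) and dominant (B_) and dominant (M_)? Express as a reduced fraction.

llAaBbMm gametes: lABM×2, lABm×2, lAbM×2, lAbm×2, laBM×2, laBm×2, labM×2, labm×2
LlAaBbMm gametes: LABM×1, LABm×1, LAbM×1, LAbm×1, LaBM×1, LaBm×1, LabM×1, Labm×1, lABM×1, lABm×1, lAbM×1, lAbm×1, laBM×1, laBm×1, labM×1, labm×1
llAaBbMm×LlAaBbMm grid (16·16=256): LlAABBMM=2 LlAABBMm=4 LlAABBmm=2 LlAABbMM=4 LlAABbMm=8 LlAABbmm=4 LlAAbbMM=2 LlAAbbMm=4 LlAAbbmm=2 LlAaBBMM=4 LlAaBBMm=8 LlAaBBmm=4 LlAaBbMM=8 LlAaBbMm=16 LlAaBbmm=8 LlAabbMM=4 LlAabbMm=8 LlAabbmm=4 LlaaBBMM=2 LlaaBBMm=4 LlaaBBmm=2 LlaaBbMM=4 LlaaBbMm=8 LlaaBbmm=4 LlaabbMM=2 LlaabbMm=4 Llaabbmm=2 llAABBMM=2 llAABBMm=4 llAABBmm=2 llAABbMM=4 llAABbMm=8 llAABbmm=4 llAAbbMM=2 llAAbbMm=4 llAAbbmm=2 llAaBBMM=4 llAaBBMm=8 llAaBBmm=4 llAaBbMM=8 llAaBbMm=16 llAaBbmm=8 llAabbMM=4 llAabbMm=8 llAabbmm=4 llaaBBMM=2 llaaBBMm=4 llaaBBmm=2 llaaBbMM=4 llaaBbMm=8 llaaBbmm=4 llaabbMM=2 llaabbMm=4 llaabbmm=2
ll aa B_ M_ hits 18/256; gcd=2; 18÷2/256÷2 = 9/128

P(ll aa B_ M_) = 9/128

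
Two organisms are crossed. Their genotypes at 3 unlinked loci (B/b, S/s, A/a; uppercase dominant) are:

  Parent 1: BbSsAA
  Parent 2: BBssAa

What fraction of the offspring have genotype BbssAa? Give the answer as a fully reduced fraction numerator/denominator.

P(BbssAa) = 1/8

BbSsAA gametes: BSA×2, BsA×2, bSA×2, bsA×2
BBssAa gametes: BsA×4, Bsa×4
BbSsAA×BBssAa grid (8·8=64): BBSsAA=8 BBSsAa=8 BBssAA=8 BBssAa=8 BbSsAA=8 BbSsAa=8 BbssAA=8 BbssAa=8
BbssAa hits 8/64; gcd=8; 8÷8/64÷8 = 1/8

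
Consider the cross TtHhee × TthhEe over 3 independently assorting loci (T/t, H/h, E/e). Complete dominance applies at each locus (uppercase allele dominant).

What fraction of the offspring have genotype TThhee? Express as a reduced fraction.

P(TThhee) = 1/16

TtHhee gametes: THe×2, The×2, tHe×2, the×2
TthhEe gametes: ThE×2, The×2, thE×2, the×2
TtHhee×TthhEe grid (8·8=64): TTHhEe=4 TTHhee=4 TThhEe=4 TThhee=4 TtHhEe=8 TtHhee=8 TthhEe=8 Tthhee=8 ttHhEe=4 ttHhee=4 tthhEe=4 tthhee=4
TThhee hits 4/64; gcd=4; 4÷4/64÷4 = 1/16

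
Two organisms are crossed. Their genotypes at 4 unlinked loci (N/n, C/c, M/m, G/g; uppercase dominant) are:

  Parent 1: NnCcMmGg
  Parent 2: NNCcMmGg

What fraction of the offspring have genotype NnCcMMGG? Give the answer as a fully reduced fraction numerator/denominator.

P(NnCcMMGG) = 1/64

NnCcMmGg gametes: NCMG×1, NCMg×1, NCmG×1, NCmg×1, NcMG×1, NcMg×1, NcmG×1, Ncmg×1, nCMG×1, nCMg×1, nCmG×1, nCmg×1, ncMG×1, ncMg×1, ncmG×1, ncmg×1
NNCcMmGg gametes: NCMG×2, NCMg×2, NCmG×2, NCmg×2, NcMG×2, NcMg×2, NcmG×2, Ncmg×2
NnCcMmGg×NNCcMmGg grid (16·16=256): NNCCMMGG=2 NNCCMMGg=4 NNCCMMgg=2 NNCCMmGG=4 NNCCMmGg=8 NNCCMmgg=4 NNCCmmGG=2 NNCCmmGg=4 NNCCmmgg=2 NNCcMMGG=4 NNCcMMGg=8 NNCcMMgg=4 NNCcMmGG=8 NNCcMmGg=16 NNCcMmgg=8 NNCcmmGG=4 NNCcmmGg=8 NNCcmmgg=4 NNccMMGG=2 NNccMMGg=4 NNccMMgg=2 NNccMmGG=4 NNccMmGg=8 NNccMmgg=4 NNccmmGG=2 NNccmmGg=4 NNccmmgg=2 NnCCMMGG=2 NnCCMMGg=4 NnCCMMgg=2 NnCCMmGG=4 NnCCMmGg=8 NnCCMmgg=4 NnCCmmGG=2 NnCCmmGg=4 NnCCmmgg=2 NnCcMMGG=4 NnCcMMGg=8 NnCcMMgg=4 NnCcMmGG=8 NnCcMmGg=16 NnCcMmgg=8 NnCcmmGG=4 NnCcmmGg=8 NnCcmmgg=4 NnccMMGG=2 NnccMMGg=4 NnccMMgg=2 NnccMmGG=4 NnccMmGg=8 NnccMmgg=4 NnccmmGG=2 NnccmmGg=4 Nnccmmgg=2
NnCcMMGG hits 4/256; gcd=4; 4÷4/256÷4 = 1/64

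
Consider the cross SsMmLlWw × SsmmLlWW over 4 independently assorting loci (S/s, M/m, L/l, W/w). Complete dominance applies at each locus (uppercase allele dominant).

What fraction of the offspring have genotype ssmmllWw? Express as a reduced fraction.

P(ssmmllWw) = 1/64

SsMmLlWw gametes: SMLW×1, SMLw×1, SMlW×1, SMlw×1, SmLW×1, SmLw×1, SmlW×1, Smlw×1, sMLW×1, sMLw×1, sMlW×1, sMlw×1, smLW×1, smLw×1, smlW×1, smlw×1
SsmmLlWW gametes: SmLW×4, SmlW×4, smLW×4, smlW×4
SsMmLlWw×SsmmLlWW grid (16·16=256): SSMmLLWW=4 SSMmLLWw=4 SSMmLlWW=8 SSMmLlWw=8 SSMmllWW=4 SSMmllWw=4 SSmmLLWW=4 SSmmLLWw=4 SSmmLlWW=8 SSmmLlWw=8 SSmmllWW=4 SSmmllWw=4 SsMmLLWW=8 SsMmLLWw=8 SsMmLlWW=16 SsMmLlWw=16 SsMmllWW=8 SsMmllWw=8 SsmmLLWW=8 SsmmLLWw=8 SsmmLlWW=16 SsmmLlWw=16 SsmmllWW=8 SsmmllWw=8 ssMmLLWW=4 ssMmLLWw=4 ssMmLlWW=8 ssMmLlWw=8 ssMmllWW=4 ssMmllWw=4 ssmmLLWW=4 ssmmLLWw=4 ssmmLlWW=8 ssmmLlWw=8 ssmmllWW=4 ssmmllWw=4
ssmmllWw hits 4/256; gcd=4; 4÷4/256÷4 = 1/64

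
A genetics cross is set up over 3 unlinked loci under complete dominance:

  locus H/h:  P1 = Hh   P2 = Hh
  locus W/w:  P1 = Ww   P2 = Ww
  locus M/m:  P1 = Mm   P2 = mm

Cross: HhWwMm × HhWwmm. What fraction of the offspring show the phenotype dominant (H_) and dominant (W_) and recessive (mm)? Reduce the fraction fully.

P(H_ W_ mm) = 9/32

HhWwMm gametes: HWM×1, HWm×1, HwM×1, Hwm×1, hWM×1, hWm×1, hwM×1, hwm×1
HhWwmm gametes: HWm×2, Hwm×2, hWm×2, hwm×2
HhWwMm×HhWwmm grid (8·8=64): HHWWMm=2 HHWWmm=2 HHWwMm=4 HHWwmm=4 HHwwMm=2 HHwwmm=2 HhWWMm=4 HhWWmm=4 HhWwMm=8 HhWwmm=8 HhwwMm=4 Hhwwmm=4 hhWWMm=2 hhWWmm=2 hhWwMm=4 hhWwmm=4 hhwwMm=2 hhwwmm=2
H_ W_ mm hits 18/64; gcd=2; 18÷2/64÷2 = 9/32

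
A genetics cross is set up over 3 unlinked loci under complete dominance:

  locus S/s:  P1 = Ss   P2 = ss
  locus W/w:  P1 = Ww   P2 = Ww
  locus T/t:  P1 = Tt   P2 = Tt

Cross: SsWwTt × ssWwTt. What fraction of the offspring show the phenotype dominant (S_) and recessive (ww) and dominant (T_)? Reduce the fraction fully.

P(S_ ww T_) = 3/32

SsWwTt gametes: SWT×1, SWt×1, SwT×1, Swt×1, sWT×1, sWt×1, swT×1, swt×1
ssWwTt gametes: sWT×2, sWt×2, swT×2, swt×2
SsWwTt×ssWwTt grid (8·8=64): SsWWTT=2 SsWWTt=4 SsWWtt=2 SsWwTT=4 SsWwTt=8 SsWwtt=4 SswwTT=2 SswwTt=4 Sswwtt=2 ssWWTT=2 ssWWTt=4 ssWWtt=2 ssWwTT=4 ssWwTt=8 ssWwtt=4 sswwTT=2 sswwTt=4 sswwtt=2
S_ ww T_ hits 6/64; gcd=2; 6÷2/64÷2 = 3/32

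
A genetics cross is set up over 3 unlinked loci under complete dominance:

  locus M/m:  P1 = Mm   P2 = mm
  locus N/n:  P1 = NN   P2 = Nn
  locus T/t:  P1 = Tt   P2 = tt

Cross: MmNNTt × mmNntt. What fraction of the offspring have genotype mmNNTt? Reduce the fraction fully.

P(mmNNTt) = 1/8

MmNNTt gametes: MNT×2, MNt×2, mNT×2, mNt×2
mmNntt gametes: mNt×4, mnt×4
MmNNTt×mmNntt grid (8·8=64): MmNNTt=8 MmNNtt=8 MmNnTt=8 MmNntt=8 mmNNTt=8 mmNNtt=8 mmNnTt=8 mmNntt=8
mmNNTt hits 8/64; gcd=8; 8÷8/64÷8 = 1/8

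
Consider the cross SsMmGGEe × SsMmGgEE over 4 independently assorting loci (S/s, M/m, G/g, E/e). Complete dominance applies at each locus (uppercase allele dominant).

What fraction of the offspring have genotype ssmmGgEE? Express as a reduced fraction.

SsMmGGEe gametes: SMGE×2, SMGe×2, SmGE×2, SmGe×2, sMGE×2, sMGe×2, smGE×2, smGe×2
SsMmGgEE gametes: SMGE×2, SMgE×2, SmGE×2, SmgE×2, sMGE×2, sMgE×2, smGE×2, smgE×2
SsMmGGEe×SsMmGgEE grid (16·16=256): SSMMGGEE=4 SSMMGGEe=4 SSMMGgEE=4 SSMMGgEe=4 SSMmGGEE=8 SSMmGGEe=8 SSMmGgEE=8 SSMmGgEe=8 SSmmGGEE=4 SSmmGGEe=4 SSmmGgEE=4 SSmmGgEe=4 SsMMGGEE=8 SsMMGGEe=8 SsMMGgEE=8 SsMMGgEe=8 SsMmGGEE=16 SsMmGGEe=16 SsMmGgEE=16 SsMmGgEe=16 SsmmGGEE=8 SsmmGGEe=8 SsmmGgEE=8 SsmmGgEe=8 ssMMGGEE=4 ssMMGGEe=4 ssMMGgEE=4 ssMMGgEe=4 ssMmGGEE=8 ssMmGGEe=8 ssMmGgEE=8 ssMmGgEe=8 ssmmGGEE=4 ssmmGGEe=4 ssmmGgEE=4 ssmmGgEe=4
ssmmGgEE hits 4/256; gcd=4; 4÷4/256÷4 = 1/64

P(ssmmGgEE) = 1/64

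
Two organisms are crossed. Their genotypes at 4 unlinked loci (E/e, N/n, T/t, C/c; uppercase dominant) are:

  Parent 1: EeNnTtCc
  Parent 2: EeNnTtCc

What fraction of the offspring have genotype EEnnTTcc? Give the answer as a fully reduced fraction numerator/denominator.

EeNnTtCc gametes: ENTC×1, ENTc×1, ENtC×1, ENtc×1, EnTC×1, EnTc×1, EntC×1, Entc×1, eNTC×1, eNTc×1, eNtC×1, eNtc×1, enTC×1, enTc×1, entC×1, entc×1
EeNnTtCc gametes: ENTC×1, ENTc×1, ENtC×1, ENtc×1, EnTC×1, EnTc×1, EntC×1, Entc×1, eNTC×1, eNTc×1, eNtC×1, eNtc×1, enTC×1, enTc×1, entC×1, entc×1
EeNnTtCc×EeNnTtCc grid (16·16=256): EENNTTCC=1 EENNTTCc=2 EENNTTcc=1 EENNTtCC=2 EENNTtCc=4 EENNTtcc=2 EENNttCC=1 EENNttCc=2 EENNttcc=1 EENnTTCC=2 EENnTTCc=4 EENnTTcc=2 EENnTtCC=4 EENnTtCc=8 EENnTtcc=4 EENnttCC=2 EENnttCc=4 EENnttcc=2 EEnnTTCC=1 EEnnTTCc=2 EEnnTTcc=1 EEnnTtCC=2 EEnnTtCc=4 EEnnTtcc=2 EEnnttCC=1 EEnnttCc=2 EEnnttcc=1 EeNNTTCC=2 EeNNTTCc=4 EeNNTTcc=2 EeNNTtCC=4 EeNNTtCc=8 EeNNTtcc=4 EeNNttCC=2 EeNNttCc=4 EeNNttcc=2 EeNnTTCC=4 EeNnTTCc=8 EeNnTTcc=4 EeNnTtCC=8 EeNnTtCc=16 EeNnTtcc=8 EeNnttCC=4 EeNnttCc=8 EeNnttcc=4 EennTTCC=2 EennTTCc=4 EennTTcc=2 EennTtCC=4 EennTtCc=8 EennTtcc=4 EennttCC=2 EennttCc=4 Eennttcc=2 eeNNTTCC=1 eeNNTTCc=2 eeNNTTcc=1 eeNNTtCC=2 eeNNTtCc=4 eeNNTtcc=2 eeNNttCC=1 eeNNttCc=2 eeNNttcc=1 eeNnTTCC=2 eeNnTTCc=4 eeNnTTcc=2 eeNnTtCC=4 eeNnTtCc=8 eeNnTtcc=4 eeNnttCC=2 eeNnttCc=4 eeNnttcc=2 eennTTCC=1 eennTTCc=2 eennTTcc=1 eennTtCC=2 eennTtCc=4 eennTtcc=2 eennttCC=1 eennttCc=2 eennttcc=1
EEnnTTcc hits 1/256; gcd=1; 1÷1/256÷1 = 1/256

P(EEnnTTcc) = 1/256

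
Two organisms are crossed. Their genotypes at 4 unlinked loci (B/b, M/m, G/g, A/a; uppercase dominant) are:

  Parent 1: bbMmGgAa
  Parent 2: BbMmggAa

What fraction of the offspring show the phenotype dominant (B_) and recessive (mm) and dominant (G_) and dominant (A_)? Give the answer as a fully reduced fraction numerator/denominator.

P(B_ mm G_ A_) = 3/64

bbMmGgAa gametes: bMGA×2, bMGa×2, bMgA×2, bMga×2, bmGA×2, bmGa×2, bmgA×2, bmga×2
BbMmggAa gametes: BMgA×2, BMga×2, BmgA×2, Bmga×2, bMgA×2, bMga×2, bmgA×2, bmga×2
bbMmGgAa×BbMmggAa grid (16·16=256): BbMMGgAA=4 BbMMGgAa=8 BbMMGgaa=4 BbMMggAA=4 BbMMggAa=8 BbMMggaa=4 BbMmGgAA=8 BbMmGgAa=16 BbMmGgaa=8 BbMmggAA=8 BbMmggAa=16 BbMmggaa=8 BbmmGgAA=4 BbmmGgAa=8 BbmmGgaa=4 BbmmggAA=4 BbmmggAa=8 Bbmmggaa=4 bbMMGgAA=4 bbMMGgAa=8 bbMMGgaa=4 bbMMggAA=4 bbMMggAa=8 bbMMggaa=4 bbMmGgAA=8 bbMmGgAa=16 bbMmGgaa=8 bbMmggAA=8 bbMmggAa=16 bbMmggaa=8 bbmmGgAA=4 bbmmGgAa=8 bbmmGgaa=4 bbmmggAA=4 bbmmggAa=8 bbmmggaa=4
B_ mm G_ A_ hits 12/256; gcd=4; 12÷4/256÷4 = 3/64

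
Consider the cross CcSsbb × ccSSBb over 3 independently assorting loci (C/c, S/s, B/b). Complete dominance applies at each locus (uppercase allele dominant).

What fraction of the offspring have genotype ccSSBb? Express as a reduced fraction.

CcSsbb gametes: CSb×2, Csb×2, cSb×2, csb×2
ccSSBb gametes: cSB×4, cSb×4
CcSsbb×ccSSBb grid (8·8=64): CcSSBb=8 CcSSbb=8 CcSsBb=8 CcSsbb=8 ccSSBb=8 ccSSbb=8 ccSsBb=8 ccSsbb=8
ccSSBb hits 8/64; gcd=8; 8÷8/64÷8 = 1/8

P(ccSSBb) = 1/8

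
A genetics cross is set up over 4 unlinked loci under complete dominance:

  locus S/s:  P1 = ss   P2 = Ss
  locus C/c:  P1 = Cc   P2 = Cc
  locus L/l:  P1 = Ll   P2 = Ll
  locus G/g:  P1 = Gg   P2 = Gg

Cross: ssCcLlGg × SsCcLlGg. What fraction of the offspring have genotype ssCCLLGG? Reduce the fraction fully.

ssCcLlGg gametes: sCLG×2, sCLg×2, sClG×2, sClg×2, scLG×2, scLg×2, sclG×2, sclg×2
SsCcLlGg gametes: SCLG×1, SCLg×1, SClG×1, SClg×1, ScLG×1, ScLg×1, SclG×1, Sclg×1, sCLG×1, sCLg×1, sClG×1, sClg×1, scLG×1, scLg×1, sclG×1, sclg×1
ssCcLlGg×SsCcLlGg grid (16·16=256): SsCCLLGG=2 SsCCLLGg=4 SsCCLLgg=2 SsCCLlGG=4 SsCCLlGg=8 SsCCLlgg=4 SsCCllGG=2 SsCCllGg=4 SsCCllgg=2 SsCcLLGG=4 SsCcLLGg=8 SsCcLLgg=4 SsCcLlGG=8 SsCcLlGg=16 SsCcLlgg=8 SsCcllGG=4 SsCcllGg=8 SsCcllgg=4 SsccLLGG=2 SsccLLGg=4 SsccLLgg=2 SsccLlGG=4 SsccLlGg=8 SsccLlgg=4 SsccllGG=2 SsccllGg=4 Ssccllgg=2 ssCCLLGG=2 ssCCLLGg=4 ssCCLLgg=2 ssCCLlGG=4 ssCCLlGg=8 ssCCLlgg=4 ssCCllGG=2 ssCCllGg=4 ssCCllgg=2 ssCcLLGG=4 ssCcLLGg=8 ssCcLLgg=4 ssCcLlGG=8 ssCcLlGg=16 ssCcLlgg=8 ssCcllGG=4 ssCcllGg=8 ssCcllgg=4 ssccLLGG=2 ssccLLGg=4 ssccLLgg=2 ssccLlGG=4 ssccLlGg=8 ssccLlgg=4 ssccllGG=2 ssccllGg=4 ssccllgg=2
ssCCLLGG hits 2/256; gcd=2; 2÷2/256÷2 = 1/128

P(ssCCLLGG) = 1/128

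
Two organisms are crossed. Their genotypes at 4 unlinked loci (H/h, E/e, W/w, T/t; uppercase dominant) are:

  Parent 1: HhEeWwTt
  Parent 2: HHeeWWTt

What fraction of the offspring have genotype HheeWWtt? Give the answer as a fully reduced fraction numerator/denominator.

HhEeWwTt gametes: HEWT×1, HEWt×1, HEwT×1, HEwt×1, HeWT×1, HeWt×1, HewT×1, Hewt×1, hEWT×1, hEWt×1, hEwT×1, hEwt×1, heWT×1, heWt×1, hewT×1, hewt×1
HHeeWWTt gametes: HeWT×8, HeWt×8
HhEeWwTt×HHeeWWTt grid (16·16=256): HHEeWWTT=8 HHEeWWTt=16 HHEeWWtt=8 HHEeWwTT=8 HHEeWwTt=16 HHEeWwtt=8 HHeeWWTT=8 HHeeWWTt=16 HHeeWWtt=8 HHeeWwTT=8 HHeeWwTt=16 HHeeWwtt=8 HhEeWWTT=8 HhEeWWTt=16 HhEeWWtt=8 HhEeWwTT=8 HhEeWwTt=16 HhEeWwtt=8 HheeWWTT=8 HheeWWTt=16 HheeWWtt=8 HheeWwTT=8 HheeWwTt=16 HheeWwtt=8
HheeWWtt hits 8/256; gcd=8; 8÷8/256÷8 = 1/32

P(HheeWWtt) = 1/32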